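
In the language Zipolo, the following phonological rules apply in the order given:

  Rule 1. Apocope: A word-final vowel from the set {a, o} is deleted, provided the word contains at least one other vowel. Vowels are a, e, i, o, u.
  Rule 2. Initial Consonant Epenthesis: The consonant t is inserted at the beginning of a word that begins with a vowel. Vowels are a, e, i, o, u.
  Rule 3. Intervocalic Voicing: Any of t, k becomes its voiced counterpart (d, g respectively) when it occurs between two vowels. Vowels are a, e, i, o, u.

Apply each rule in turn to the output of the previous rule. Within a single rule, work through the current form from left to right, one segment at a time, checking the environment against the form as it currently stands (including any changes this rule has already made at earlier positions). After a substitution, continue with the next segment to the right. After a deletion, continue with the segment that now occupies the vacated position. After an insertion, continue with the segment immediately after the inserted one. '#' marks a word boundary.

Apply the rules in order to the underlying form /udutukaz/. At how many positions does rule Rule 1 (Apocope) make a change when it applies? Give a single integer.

Rule 1 Apocope: no change — [udutukaz]
Rule 2 Initial Consonant Epenthesis: [udutukaz] → [tudutukaz]
Rule 3 Intervocalic Voicing: [tudutukaz] → [tududugaz]
Rule Rule 1 changed 0 position(s).

0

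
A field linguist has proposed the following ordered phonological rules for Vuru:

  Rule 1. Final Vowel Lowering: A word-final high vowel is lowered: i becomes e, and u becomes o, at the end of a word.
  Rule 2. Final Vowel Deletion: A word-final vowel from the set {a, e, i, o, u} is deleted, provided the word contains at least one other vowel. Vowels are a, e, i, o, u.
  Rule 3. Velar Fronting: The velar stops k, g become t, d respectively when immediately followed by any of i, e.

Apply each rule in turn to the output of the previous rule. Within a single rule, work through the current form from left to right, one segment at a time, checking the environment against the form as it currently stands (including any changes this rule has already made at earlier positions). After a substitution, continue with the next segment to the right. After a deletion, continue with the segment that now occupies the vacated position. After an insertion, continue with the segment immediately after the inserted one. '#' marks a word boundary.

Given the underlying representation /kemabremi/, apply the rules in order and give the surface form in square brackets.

[temabrem]

Rule 1 Final Vowel Lowering: [kemabremi] → [kemabreme]
Rule 2 Final Vowel Deletion: [kemabreme] → [kemabrem]
Rule 3 Velar Fronting: [kemabrem] → [temabrem]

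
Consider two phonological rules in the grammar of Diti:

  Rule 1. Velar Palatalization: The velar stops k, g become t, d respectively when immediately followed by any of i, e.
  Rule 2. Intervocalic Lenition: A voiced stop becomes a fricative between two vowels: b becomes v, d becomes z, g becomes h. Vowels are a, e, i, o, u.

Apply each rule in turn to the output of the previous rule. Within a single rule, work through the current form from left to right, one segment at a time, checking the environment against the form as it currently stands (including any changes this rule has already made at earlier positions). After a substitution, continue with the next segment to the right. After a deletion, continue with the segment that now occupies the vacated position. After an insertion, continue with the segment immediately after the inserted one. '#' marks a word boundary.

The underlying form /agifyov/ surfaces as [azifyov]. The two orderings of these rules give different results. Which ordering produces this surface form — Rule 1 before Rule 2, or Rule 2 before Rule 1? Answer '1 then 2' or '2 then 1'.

1 then 2

Order 1 then 2:
  1 Velar Palatalization: [agifyov] → [adifyov]
  2 Intervocalic Lenition: [adifyov] → [azifyov]
  result: [azifyov]
Order 2 then 1:
  2 Intervocalic Lenition: [agifyov] → [ahifyov]
  1 Velar Palatalization: no change — [ahifyov]
  result: [ahifyov]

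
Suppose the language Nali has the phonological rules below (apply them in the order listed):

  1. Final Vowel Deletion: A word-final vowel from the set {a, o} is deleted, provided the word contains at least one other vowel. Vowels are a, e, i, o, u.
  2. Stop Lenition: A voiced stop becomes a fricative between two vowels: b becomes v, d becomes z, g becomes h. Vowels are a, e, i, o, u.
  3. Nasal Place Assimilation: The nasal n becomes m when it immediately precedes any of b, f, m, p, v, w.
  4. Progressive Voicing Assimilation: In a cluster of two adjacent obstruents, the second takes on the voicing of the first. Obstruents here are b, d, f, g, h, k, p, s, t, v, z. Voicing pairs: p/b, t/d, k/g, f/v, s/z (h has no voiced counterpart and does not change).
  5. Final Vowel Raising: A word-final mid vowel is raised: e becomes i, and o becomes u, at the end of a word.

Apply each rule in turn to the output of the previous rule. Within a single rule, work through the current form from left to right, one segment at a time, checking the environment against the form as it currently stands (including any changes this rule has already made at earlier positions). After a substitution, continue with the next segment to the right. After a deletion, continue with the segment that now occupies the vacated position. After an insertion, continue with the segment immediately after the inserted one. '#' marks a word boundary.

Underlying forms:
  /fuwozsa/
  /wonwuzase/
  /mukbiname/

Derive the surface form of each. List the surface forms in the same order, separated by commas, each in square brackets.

/fuwozsa/:
  1 Final Vowel Deletion: [fuwozsa] → [fuwozs]
  2 Stop Lenition: no change — [fuwozs]
  3 Nasal Place Assimilation: no change — [fuwozs]
  4 Progressive Voicing Assimilation: [fuwozs] → [fuwozz]
  5 Final Vowel Raising: no change — [fuwozz]
/wonwuzase/:
  1 Final Vowel Deletion: no change — [wonwuzase]
  2 Stop Lenition: no change — [wonwuzase]
  3 Nasal Place Assimilation: [wonwuzase] → [womwuzase]
  4 Progressive Voicing Assimilation: no change — [womwuzase]
  5 Final Vowel Raising: [womwuzase] → [womwuzasi]
/mukbiname/:
  1 Final Vowel Deletion: no change — [mukbiname]
  2 Stop Lenition: no change — [mukbiname]
  3 Nasal Place Assimilation: no change — [mukbiname]
  4 Progressive Voicing Assimilation: [mukbiname] → [mukpiname]
  5 Final Vowel Raising: [mukpiname] → [mukpinami]

[fuwozz], [womwuzasi], [mukpinami]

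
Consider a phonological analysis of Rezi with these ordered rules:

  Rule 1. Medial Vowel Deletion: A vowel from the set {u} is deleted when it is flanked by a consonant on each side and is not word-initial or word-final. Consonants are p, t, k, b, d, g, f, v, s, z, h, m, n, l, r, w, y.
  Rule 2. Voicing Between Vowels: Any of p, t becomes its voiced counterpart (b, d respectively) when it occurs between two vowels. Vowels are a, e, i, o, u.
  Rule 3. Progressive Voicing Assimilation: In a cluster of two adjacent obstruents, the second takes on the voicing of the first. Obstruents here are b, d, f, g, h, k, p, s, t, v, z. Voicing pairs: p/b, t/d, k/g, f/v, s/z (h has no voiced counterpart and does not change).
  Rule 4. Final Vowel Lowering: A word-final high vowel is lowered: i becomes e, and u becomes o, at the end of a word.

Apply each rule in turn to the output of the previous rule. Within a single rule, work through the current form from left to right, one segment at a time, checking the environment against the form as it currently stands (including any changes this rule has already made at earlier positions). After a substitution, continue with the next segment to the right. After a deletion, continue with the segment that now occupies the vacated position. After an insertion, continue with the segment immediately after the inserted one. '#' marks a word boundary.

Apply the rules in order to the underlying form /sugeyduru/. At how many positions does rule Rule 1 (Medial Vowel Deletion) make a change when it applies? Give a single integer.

2

Rule 1 Medial Vowel Deletion: [sugeyduru] → [sgeydru]
Rule 2 Voicing Between Vowels: no change — [sgeydru]
Rule 3 Progressive Voicing Assimilation: [sgeydru] → [skeydru]
Rule 4 Final Vowel Lowering: [skeydru] → [skeydro]
Rule Rule 1 changed 2 position(s).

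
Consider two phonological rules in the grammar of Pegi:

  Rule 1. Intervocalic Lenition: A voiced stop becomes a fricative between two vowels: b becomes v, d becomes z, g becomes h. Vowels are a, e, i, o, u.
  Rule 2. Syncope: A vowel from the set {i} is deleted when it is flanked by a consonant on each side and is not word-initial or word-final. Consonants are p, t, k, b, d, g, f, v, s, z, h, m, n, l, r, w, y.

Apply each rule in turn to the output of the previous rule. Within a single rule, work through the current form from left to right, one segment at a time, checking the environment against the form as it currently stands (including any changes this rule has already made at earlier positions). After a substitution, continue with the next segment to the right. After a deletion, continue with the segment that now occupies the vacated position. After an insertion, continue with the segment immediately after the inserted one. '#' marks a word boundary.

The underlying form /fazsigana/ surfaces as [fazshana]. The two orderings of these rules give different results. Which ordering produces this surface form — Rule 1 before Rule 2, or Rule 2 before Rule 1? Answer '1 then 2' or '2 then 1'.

Order 1 then 2:
  1 Intervocalic Lenition: [fazsigana] → [fazsihana]
  2 Syncope: [fazsihana] → [fazshana]
  result: [fazshana]
Order 2 then 1:
  2 Syncope: [fazsigana] → [fazsgana]
  1 Intervocalic Lenition: no change — [fazsgana]
  result: [fazsgana]

1 then 2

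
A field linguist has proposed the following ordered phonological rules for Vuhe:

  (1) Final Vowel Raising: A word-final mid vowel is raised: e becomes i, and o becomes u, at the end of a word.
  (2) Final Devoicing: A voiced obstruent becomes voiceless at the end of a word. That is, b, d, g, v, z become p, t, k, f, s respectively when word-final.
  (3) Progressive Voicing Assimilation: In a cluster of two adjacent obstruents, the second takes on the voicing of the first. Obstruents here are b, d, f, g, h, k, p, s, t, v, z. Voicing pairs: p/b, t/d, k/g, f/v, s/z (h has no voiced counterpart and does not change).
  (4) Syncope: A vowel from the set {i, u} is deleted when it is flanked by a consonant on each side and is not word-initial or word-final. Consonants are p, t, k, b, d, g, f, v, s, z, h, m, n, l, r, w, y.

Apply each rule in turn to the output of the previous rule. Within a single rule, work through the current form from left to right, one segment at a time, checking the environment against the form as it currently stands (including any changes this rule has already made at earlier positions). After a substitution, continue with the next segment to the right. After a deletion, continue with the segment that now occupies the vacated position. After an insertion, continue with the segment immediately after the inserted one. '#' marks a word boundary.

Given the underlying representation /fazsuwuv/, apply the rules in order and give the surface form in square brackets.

[fazzwf]

(1) Final Vowel Raising: no change — [fazsuwuv]
(2) Final Devoicing: [fazsuwuv] → [fazsuwuf]
(3) Progressive Voicing Assimilation: [fazsuwuf] → [fazzuwuf]
(4) Syncope: [fazzuwuf] → [fazzwf]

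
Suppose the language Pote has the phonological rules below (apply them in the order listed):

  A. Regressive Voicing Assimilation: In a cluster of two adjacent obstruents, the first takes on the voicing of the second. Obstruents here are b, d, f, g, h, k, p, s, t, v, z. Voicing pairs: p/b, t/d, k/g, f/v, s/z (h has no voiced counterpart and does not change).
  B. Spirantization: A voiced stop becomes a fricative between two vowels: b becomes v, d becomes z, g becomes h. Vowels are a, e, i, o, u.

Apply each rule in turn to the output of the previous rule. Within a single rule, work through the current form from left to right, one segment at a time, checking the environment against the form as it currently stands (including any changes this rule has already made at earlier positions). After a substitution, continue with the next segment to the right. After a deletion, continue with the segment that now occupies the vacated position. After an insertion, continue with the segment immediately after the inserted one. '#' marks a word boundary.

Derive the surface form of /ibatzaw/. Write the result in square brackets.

A Regressive Voicing Assimilation: [ibatzaw] → [ibadzaw]
B Spirantization: [ibadzaw] → [ivadzaw]

[ivadzaw]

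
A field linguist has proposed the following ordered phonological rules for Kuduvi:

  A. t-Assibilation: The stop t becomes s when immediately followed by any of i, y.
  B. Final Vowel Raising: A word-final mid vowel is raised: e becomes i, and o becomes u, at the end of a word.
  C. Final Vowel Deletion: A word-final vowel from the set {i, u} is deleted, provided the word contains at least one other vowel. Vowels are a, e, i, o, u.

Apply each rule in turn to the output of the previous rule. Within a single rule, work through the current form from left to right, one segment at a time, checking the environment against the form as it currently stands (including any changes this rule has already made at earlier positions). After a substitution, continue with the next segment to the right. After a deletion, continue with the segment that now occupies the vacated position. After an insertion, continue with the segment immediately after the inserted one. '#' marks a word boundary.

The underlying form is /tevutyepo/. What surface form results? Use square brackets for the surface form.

[tevusyep]

A t-Assibilation: [tevutyepo] → [tevusyepo]
B Final Vowel Raising: [tevusyepo] → [tevusyepu]
C Final Vowel Deletion: [tevusyepu] → [tevusyep]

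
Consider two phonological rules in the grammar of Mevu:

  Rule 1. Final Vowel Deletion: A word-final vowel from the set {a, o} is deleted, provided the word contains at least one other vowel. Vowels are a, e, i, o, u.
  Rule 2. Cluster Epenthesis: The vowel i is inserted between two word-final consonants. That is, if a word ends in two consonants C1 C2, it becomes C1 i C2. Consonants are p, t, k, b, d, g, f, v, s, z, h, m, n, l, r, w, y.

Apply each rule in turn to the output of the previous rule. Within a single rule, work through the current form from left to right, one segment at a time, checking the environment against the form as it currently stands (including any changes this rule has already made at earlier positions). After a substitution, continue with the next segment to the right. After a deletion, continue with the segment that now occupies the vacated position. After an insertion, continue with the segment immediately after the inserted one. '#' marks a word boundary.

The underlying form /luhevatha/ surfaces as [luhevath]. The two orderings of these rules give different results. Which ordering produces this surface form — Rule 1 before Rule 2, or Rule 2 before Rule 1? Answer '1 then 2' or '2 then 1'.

Order 1 then 2:
  1 Final Vowel Deletion: [luhevatha] → [luhevath]
  2 Cluster Epenthesis: [luhevath] → [luhevatih]
  result: [luhevatih]
Order 2 then 1:
  2 Cluster Epenthesis: no change — [luhevatha]
  1 Final Vowel Deletion: [luhevatha] → [luhevath]
  result: [luhevath]

2 then 1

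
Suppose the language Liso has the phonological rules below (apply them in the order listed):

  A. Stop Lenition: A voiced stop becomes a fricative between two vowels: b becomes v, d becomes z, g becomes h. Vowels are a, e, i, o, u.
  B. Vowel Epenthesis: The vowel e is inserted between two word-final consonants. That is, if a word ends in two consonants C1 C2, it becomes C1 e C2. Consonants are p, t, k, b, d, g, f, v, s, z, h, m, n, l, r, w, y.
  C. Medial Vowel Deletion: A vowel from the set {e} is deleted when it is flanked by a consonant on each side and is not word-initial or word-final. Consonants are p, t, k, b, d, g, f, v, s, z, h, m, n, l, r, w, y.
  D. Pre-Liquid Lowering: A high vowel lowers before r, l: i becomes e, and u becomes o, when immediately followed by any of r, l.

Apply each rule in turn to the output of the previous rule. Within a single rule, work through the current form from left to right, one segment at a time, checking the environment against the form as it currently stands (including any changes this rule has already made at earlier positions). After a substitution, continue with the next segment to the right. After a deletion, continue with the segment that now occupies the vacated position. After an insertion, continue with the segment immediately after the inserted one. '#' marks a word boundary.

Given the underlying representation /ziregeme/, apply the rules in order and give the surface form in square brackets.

[zerhme]

A Stop Lenition: [ziregeme] → [zireheme]
B Vowel Epenthesis: no change — [zireheme]
C Medial Vowel Deletion: [zireheme] → [zirhme]
D Pre-Liquid Lowering: [zirhme] → [zerhme]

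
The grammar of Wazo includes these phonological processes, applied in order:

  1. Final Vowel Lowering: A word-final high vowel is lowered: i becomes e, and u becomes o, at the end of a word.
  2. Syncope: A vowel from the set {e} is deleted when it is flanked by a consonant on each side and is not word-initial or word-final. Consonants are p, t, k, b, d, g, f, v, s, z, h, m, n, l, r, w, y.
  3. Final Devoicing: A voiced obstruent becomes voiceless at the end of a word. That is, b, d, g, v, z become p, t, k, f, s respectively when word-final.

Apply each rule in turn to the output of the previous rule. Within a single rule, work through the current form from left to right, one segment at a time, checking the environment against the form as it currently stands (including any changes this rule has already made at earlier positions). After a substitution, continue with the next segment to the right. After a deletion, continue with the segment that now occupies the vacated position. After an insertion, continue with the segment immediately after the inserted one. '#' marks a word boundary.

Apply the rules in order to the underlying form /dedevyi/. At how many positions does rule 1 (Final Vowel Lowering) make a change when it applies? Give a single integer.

1 Final Vowel Lowering: [dedevyi] → [dedevye]
2 Syncope: [dedevye] → [ddvye]
3 Final Devoicing: no change — [ddvye]
Rule 1 changed 1 position(s).

1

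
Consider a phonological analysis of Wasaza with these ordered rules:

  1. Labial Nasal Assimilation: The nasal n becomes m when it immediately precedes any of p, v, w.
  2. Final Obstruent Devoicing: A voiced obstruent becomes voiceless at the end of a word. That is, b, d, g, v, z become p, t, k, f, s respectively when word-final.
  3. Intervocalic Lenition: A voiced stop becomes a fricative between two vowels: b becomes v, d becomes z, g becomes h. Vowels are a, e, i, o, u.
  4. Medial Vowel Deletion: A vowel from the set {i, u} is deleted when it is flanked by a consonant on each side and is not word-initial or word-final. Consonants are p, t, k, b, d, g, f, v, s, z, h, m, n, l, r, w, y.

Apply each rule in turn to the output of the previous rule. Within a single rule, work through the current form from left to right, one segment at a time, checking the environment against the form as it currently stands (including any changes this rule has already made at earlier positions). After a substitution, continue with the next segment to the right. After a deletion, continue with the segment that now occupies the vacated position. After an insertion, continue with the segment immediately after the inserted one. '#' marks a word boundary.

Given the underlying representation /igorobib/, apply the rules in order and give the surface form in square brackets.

[ihorovp]

1 Labial Nasal Assimilation: no change — [igorobib]
2 Final Obstruent Devoicing: [igorobib] → [igorobip]
3 Intervocalic Lenition: [igorobip] → [ihorovip]
4 Medial Vowel Deletion: [ihorovip] → [ihorovp]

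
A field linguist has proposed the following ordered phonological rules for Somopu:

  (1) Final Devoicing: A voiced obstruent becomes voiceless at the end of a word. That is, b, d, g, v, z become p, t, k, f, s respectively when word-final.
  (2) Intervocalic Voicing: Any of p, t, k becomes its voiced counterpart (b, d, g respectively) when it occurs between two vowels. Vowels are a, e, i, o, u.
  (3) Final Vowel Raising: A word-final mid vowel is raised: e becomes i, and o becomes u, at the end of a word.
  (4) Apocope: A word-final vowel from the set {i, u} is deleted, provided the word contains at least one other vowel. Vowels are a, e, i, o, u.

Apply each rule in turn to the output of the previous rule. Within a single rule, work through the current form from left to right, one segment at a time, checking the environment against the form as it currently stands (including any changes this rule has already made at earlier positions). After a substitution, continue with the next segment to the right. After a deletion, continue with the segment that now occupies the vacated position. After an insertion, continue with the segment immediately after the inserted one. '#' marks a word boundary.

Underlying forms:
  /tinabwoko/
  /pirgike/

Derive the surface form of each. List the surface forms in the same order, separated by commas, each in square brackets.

/tinabwoko/:
  (1) Final Devoicing: no change — [tinabwoko]
  (2) Intervocalic Voicing: [tinabwoko] → [tinabwogo]
  (3) Final Vowel Raising: [tinabwogo] → [tinabwogu]
  (4) Apocope: [tinabwogu] → [tinabwog]
/pirgike/:
  (1) Final Devoicing: no change — [pirgike]
  (2) Intervocalic Voicing: [pirgike] → [pirgige]
  (3) Final Vowel Raising: [pirgige] → [pirgigi]
  (4) Apocope: [pirgigi] → [pirgig]

[tinabwog], [pirgig]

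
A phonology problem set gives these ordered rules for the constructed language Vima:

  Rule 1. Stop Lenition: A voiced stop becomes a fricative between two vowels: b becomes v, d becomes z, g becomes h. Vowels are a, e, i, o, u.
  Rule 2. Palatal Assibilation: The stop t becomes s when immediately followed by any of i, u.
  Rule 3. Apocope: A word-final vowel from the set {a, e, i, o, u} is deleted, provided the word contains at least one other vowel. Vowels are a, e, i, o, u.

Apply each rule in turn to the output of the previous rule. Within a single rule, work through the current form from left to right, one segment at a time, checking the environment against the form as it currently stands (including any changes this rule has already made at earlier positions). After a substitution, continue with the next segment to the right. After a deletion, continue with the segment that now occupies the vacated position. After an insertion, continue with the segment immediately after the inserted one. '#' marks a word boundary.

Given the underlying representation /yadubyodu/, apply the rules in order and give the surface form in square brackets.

Rule 1 Stop Lenition: [yadubyodu] → [yazubyozu]
Rule 2 Palatal Assibilation: no change — [yazubyozu]
Rule 3 Apocope: [yazubyozu] → [yazubyoz]

[yazubyoz]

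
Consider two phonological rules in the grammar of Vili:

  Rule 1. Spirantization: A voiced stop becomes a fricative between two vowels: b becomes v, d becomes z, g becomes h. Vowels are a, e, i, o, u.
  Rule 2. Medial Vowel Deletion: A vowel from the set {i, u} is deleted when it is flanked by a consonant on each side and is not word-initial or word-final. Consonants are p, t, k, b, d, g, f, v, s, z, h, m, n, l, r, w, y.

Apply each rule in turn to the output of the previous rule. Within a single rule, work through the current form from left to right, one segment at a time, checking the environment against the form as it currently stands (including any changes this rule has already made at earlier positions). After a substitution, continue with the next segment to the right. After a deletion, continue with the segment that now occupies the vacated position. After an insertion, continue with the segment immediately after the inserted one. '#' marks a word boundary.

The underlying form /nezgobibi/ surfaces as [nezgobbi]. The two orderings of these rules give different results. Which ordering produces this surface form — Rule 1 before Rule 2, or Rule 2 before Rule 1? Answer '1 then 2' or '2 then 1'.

2 then 1

Order 1 then 2:
  1 Spirantization: [nezgobibi] → [nezgovivi]
  2 Medial Vowel Deletion: [nezgovivi] → [nezgovvi]
  result: [nezgovvi]
Order 2 then 1:
  2 Medial Vowel Deletion: [nezgobibi] → [nezgobbi]
  1 Spirantization: no change — [nezgobbi]
  result: [nezgobbi]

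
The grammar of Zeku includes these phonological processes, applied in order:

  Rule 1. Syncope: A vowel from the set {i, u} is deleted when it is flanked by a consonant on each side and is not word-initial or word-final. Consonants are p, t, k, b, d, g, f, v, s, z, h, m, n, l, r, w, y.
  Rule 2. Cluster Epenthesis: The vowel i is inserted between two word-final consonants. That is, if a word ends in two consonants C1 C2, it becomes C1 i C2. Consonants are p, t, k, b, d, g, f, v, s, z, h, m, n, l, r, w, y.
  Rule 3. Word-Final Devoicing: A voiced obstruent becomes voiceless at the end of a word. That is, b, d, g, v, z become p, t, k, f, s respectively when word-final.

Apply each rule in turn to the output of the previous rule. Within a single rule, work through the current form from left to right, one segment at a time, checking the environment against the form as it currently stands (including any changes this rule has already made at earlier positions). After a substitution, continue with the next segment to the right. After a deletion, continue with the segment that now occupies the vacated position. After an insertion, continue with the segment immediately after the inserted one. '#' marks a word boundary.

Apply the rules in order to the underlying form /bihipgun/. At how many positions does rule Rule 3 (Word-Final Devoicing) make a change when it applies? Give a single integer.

Rule 1 Syncope: [bihipgun] → [bhpgn]
Rule 2 Cluster Epenthesis: [bhpgn] → [bhpgin]
Rule 3 Word-Final Devoicing: no change — [bhpgin]
Rule Rule 3 changed 0 position(s).

0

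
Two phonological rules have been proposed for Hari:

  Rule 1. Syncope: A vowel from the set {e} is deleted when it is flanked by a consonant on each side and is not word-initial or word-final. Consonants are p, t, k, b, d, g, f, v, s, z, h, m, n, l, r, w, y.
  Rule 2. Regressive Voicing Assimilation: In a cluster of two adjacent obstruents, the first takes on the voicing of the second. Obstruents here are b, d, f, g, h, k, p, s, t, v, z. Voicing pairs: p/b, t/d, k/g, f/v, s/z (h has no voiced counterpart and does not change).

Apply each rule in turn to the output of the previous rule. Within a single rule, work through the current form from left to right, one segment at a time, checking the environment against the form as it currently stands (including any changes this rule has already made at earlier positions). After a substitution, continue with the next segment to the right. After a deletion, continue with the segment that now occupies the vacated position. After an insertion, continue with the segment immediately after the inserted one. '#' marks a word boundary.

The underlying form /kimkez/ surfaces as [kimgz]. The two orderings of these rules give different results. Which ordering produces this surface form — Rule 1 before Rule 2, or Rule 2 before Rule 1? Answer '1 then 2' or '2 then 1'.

1 then 2

Order 1 then 2:
  1 Syncope: [kimkez] → [kimkz]
  2 Regressive Voicing Assimilation: [kimkz] → [kimgz]
  result: [kimgz]
Order 2 then 1:
  2 Regressive Voicing Assimilation: no change — [kimkez]
  1 Syncope: [kimkez] → [kimkz]
  result: [kimkz]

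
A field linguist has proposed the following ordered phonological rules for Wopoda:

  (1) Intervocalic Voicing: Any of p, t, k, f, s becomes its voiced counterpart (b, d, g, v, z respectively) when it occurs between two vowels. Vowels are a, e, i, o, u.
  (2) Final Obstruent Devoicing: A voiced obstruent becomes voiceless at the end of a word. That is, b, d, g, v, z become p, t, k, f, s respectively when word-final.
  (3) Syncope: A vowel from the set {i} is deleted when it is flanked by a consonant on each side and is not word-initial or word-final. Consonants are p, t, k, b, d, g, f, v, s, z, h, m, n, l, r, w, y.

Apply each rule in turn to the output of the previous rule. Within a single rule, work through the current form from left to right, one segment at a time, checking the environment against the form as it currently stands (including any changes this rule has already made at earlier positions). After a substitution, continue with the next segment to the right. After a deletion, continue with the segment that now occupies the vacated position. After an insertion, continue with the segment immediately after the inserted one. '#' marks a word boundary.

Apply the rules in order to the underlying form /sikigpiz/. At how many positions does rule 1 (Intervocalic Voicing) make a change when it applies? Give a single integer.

(1) Intervocalic Voicing: [sikigpiz] → [sigigpiz]
(2) Final Obstruent Devoicing: [sigigpiz] → [sigigpis]
(3) Syncope: [sigigpis] → [sggps]
Rule 1 changed 1 position(s).

1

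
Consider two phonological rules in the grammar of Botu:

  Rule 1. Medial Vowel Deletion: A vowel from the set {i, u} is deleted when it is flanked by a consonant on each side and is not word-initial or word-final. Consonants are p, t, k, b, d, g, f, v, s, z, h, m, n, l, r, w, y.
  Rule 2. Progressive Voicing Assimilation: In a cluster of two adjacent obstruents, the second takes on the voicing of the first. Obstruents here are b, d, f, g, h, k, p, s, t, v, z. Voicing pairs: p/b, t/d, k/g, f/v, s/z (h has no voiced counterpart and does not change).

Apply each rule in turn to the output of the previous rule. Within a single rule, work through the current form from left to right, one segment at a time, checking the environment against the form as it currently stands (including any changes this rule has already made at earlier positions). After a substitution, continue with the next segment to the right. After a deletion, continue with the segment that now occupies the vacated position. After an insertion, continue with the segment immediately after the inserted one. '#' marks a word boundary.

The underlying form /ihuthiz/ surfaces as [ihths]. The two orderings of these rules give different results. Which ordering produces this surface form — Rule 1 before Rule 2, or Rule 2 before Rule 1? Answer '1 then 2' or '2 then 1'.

1 then 2

Order 1 then 2:
  1 Medial Vowel Deletion: [ihuthiz] → [ihthz]
  2 Progressive Voicing Assimilation: [ihthz] → [ihths]
  result: [ihths]
Order 2 then 1:
  2 Progressive Voicing Assimilation: no change — [ihuthiz]
  1 Medial Vowel Deletion: [ihuthiz] → [ihthz]
  result: [ihthz]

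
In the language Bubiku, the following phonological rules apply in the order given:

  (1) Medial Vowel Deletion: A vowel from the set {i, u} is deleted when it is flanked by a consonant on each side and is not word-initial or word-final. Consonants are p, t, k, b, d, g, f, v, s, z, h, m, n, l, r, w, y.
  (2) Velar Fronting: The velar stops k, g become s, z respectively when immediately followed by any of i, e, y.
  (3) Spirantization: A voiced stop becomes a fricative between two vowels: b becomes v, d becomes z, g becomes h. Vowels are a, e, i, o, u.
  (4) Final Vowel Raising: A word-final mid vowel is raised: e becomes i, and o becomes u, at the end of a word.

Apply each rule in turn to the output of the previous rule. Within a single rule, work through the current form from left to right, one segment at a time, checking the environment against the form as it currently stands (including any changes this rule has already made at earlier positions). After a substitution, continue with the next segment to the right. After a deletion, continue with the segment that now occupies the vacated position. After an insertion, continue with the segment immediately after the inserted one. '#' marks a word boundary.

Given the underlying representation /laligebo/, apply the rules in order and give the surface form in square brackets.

[lalzevu]

(1) Medial Vowel Deletion: [laligebo] → [lalgebo]
(2) Velar Fronting: [lalgebo] → [lalzebo]
(3) Spirantization: [lalzebo] → [lalzevo]
(4) Final Vowel Raising: [lalzevo] → [lalzevu]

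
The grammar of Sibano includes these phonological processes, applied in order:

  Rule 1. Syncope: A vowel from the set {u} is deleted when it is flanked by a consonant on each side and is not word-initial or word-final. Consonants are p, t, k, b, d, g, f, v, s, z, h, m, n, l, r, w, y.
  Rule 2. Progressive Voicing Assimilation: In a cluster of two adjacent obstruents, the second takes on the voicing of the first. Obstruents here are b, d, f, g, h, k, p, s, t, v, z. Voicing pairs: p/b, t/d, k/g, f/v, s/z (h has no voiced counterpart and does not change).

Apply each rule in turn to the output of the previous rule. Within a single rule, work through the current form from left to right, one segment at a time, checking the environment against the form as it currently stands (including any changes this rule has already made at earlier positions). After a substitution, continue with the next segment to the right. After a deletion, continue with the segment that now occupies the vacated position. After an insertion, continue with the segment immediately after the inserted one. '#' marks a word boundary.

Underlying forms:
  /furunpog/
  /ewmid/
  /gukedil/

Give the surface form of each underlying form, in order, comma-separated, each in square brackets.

[frnpog], [ewmid], [ggedil]

/furunpog/:
  Rule 1 Syncope: [furunpog] → [frnpog]
  Rule 2 Progressive Voicing Assimilation: no change — [frnpog]
/ewmid/:
  Rule 1 Syncope: no change — [ewmid]
  Rule 2 Progressive Voicing Assimilation: no change — [ewmid]
/gukedil/:
  Rule 1 Syncope: [gukedil] → [gkedil]
  Rule 2 Progressive Voicing Assimilation: [gkedil] → [ggedil]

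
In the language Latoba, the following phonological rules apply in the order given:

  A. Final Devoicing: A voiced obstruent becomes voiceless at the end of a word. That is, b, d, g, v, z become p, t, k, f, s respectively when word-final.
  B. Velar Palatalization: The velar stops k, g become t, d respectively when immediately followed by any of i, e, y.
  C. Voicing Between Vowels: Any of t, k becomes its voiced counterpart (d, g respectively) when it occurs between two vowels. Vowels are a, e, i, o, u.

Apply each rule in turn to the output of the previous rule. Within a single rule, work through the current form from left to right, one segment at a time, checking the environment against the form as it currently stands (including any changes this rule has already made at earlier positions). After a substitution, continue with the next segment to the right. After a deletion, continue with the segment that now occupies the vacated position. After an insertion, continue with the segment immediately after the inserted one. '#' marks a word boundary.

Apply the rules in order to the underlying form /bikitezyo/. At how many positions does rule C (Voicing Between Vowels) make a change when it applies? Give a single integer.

A Final Devoicing: no change — [bikitezyo]
B Velar Palatalization: [bikitezyo] → [bititezyo]
C Voicing Between Vowels: [bititezyo] → [bididezyo]
Rule C changed 2 position(s).

2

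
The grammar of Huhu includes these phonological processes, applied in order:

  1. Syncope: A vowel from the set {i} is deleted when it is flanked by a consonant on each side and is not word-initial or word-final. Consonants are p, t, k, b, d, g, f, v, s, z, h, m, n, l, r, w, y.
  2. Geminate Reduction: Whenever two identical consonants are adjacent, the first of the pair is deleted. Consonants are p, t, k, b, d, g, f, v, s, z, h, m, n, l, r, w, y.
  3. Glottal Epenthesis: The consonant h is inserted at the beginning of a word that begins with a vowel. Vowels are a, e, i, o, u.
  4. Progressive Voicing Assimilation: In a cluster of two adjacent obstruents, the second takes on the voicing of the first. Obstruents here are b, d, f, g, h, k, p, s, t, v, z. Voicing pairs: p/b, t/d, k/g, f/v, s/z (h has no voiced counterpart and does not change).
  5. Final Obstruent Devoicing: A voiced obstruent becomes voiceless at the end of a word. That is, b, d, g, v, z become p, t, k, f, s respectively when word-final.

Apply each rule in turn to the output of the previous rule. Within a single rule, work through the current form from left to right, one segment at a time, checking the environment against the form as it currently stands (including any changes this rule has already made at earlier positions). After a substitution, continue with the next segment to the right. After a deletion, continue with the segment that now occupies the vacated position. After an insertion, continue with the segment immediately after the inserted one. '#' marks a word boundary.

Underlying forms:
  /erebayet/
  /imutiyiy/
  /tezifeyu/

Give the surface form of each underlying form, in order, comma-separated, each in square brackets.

/erebayet/:
  1 Syncope: no change — [erebayet]
  2 Geminate Reduction: no change — [erebayet]
  3 Glottal Epenthesis: [erebayet] → [herebayet]
  4 Progressive Voicing Assimilation: no change — [herebayet]
  5 Final Obstruent Devoicing: no change — [herebayet]
/imutiyiy/:
  1 Syncope: [imutiyiy] → [imutyy]
  2 Geminate Reduction: [imutyy] → [imuty]
  3 Glottal Epenthesis: [imuty] → [himuty]
  4 Progressive Voicing Assimilation: no change — [himuty]
  5 Final Obstruent Devoicing: no change — [himuty]
/tezifeyu/:
  1 Syncope: [tezifeyu] → [tezfeyu]
  2 Geminate Reduction: no change — [tezfeyu]
  3 Glottal Epenthesis: no change — [tezfeyu]
  4 Progressive Voicing Assimilation: [tezfeyu] → [tezveyu]
  5 Final Obstruent Devoicing: no change — [tezveyu]

[herebayet], [himuty], [tezveyu]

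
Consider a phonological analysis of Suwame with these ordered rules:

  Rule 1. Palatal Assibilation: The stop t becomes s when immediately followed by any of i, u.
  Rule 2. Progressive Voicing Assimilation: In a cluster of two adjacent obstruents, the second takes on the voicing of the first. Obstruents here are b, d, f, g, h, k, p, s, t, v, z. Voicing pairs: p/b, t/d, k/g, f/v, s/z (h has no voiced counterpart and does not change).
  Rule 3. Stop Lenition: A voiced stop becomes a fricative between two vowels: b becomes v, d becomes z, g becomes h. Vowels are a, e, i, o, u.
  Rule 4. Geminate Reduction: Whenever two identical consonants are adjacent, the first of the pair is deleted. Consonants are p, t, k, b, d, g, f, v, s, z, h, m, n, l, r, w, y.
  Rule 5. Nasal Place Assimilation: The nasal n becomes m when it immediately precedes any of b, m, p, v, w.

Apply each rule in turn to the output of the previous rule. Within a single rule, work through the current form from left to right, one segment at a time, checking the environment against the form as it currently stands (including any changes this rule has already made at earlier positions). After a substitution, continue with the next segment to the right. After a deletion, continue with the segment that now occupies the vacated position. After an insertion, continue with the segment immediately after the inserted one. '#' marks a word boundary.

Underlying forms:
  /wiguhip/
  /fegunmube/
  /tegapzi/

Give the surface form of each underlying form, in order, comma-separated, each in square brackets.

/wiguhip/:
  Rule 1 Palatal Assibilation: no change — [wiguhip]
  Rule 2 Progressive Voicing Assimilation: no change — [wiguhip]
  Rule 3 Stop Lenition: [wiguhip] → [wihuhip]
  Rule 4 Geminate Reduction: no change — [wihuhip]
  Rule 5 Nasal Place Assimilation: no change — [wihuhip]
/fegunmube/:
  Rule 1 Palatal Assibilation: no change — [fegunmube]
  Rule 2 Progressive Voicing Assimilation: no change — [fegunmube]
  Rule 3 Stop Lenition: [fegunmube] → [fehunmuve]
  Rule 4 Geminate Reduction: no change — [fehunmuve]
  Rule 5 Nasal Place Assimilation: [fehunmuve] → [fehummuve]
/tegapzi/:
  Rule 1 Palatal Assibilation: no change — [tegapzi]
  Rule 2 Progressive Voicing Assimilation: [tegapzi] → [tegapsi]
  Rule 3 Stop Lenition: [tegapsi] → [tehapsi]
  Rule 4 Geminate Reduction: no change — [tehapsi]
  Rule 5 Nasal Place Assimilation: no change — [tehapsi]

[wihuhip], [fehummuve], [tehapsi]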